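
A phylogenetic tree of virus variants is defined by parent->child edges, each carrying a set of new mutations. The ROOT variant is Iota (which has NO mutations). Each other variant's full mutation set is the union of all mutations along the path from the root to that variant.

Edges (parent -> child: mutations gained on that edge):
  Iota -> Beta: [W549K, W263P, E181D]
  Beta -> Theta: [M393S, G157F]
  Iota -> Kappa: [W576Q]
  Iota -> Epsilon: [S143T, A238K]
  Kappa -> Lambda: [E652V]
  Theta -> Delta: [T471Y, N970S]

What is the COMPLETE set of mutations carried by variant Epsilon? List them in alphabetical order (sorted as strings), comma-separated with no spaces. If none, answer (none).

Answer: A238K,S143T

Derivation:
At Iota: gained [] -> total []
At Epsilon: gained ['S143T', 'A238K'] -> total ['A238K', 'S143T']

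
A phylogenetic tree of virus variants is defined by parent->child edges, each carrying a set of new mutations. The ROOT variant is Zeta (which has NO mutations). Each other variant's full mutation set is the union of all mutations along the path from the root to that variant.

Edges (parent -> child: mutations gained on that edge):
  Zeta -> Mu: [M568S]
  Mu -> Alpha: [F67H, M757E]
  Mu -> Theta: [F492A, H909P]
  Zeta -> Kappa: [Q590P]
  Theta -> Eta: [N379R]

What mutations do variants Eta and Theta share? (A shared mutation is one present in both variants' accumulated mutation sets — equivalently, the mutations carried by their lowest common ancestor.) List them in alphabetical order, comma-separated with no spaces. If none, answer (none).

Answer: F492A,H909P,M568S

Derivation:
Accumulating mutations along path to Eta:
  At Zeta: gained [] -> total []
  At Mu: gained ['M568S'] -> total ['M568S']
  At Theta: gained ['F492A', 'H909P'] -> total ['F492A', 'H909P', 'M568S']
  At Eta: gained ['N379R'] -> total ['F492A', 'H909P', 'M568S', 'N379R']
Mutations(Eta) = ['F492A', 'H909P', 'M568S', 'N379R']
Accumulating mutations along path to Theta:
  At Zeta: gained [] -> total []
  At Mu: gained ['M568S'] -> total ['M568S']
  At Theta: gained ['F492A', 'H909P'] -> total ['F492A', 'H909P', 'M568S']
Mutations(Theta) = ['F492A', 'H909P', 'M568S']
Intersection: ['F492A', 'H909P', 'M568S', 'N379R'] ∩ ['F492A', 'H909P', 'M568S'] = ['F492A', 'H909P', 'M568S']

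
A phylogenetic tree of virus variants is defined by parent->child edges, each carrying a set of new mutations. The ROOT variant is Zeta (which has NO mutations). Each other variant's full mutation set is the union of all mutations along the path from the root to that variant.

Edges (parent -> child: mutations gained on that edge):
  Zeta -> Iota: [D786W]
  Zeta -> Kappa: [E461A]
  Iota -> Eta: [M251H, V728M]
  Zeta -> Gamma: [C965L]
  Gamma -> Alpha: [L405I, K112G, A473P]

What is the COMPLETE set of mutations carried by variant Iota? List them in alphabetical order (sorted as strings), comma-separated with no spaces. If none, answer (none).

At Zeta: gained [] -> total []
At Iota: gained ['D786W'] -> total ['D786W']

Answer: D786W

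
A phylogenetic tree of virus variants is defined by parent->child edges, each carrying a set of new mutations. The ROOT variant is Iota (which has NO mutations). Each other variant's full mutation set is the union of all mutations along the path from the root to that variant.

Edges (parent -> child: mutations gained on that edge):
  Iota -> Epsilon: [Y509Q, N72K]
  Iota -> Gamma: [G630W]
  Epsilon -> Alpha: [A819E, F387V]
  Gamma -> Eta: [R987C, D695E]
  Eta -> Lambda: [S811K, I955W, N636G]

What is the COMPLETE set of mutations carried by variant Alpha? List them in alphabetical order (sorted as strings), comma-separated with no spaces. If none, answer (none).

At Iota: gained [] -> total []
At Epsilon: gained ['Y509Q', 'N72K'] -> total ['N72K', 'Y509Q']
At Alpha: gained ['A819E', 'F387V'] -> total ['A819E', 'F387V', 'N72K', 'Y509Q']

Answer: A819E,F387V,N72K,Y509Q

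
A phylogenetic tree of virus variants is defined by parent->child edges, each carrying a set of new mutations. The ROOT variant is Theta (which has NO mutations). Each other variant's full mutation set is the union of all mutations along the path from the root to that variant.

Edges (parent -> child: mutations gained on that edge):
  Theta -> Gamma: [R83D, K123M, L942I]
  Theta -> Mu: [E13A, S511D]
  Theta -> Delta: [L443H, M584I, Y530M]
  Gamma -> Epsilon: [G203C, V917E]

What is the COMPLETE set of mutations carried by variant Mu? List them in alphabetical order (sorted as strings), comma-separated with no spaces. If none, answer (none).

At Theta: gained [] -> total []
At Mu: gained ['E13A', 'S511D'] -> total ['E13A', 'S511D']

Answer: E13A,S511D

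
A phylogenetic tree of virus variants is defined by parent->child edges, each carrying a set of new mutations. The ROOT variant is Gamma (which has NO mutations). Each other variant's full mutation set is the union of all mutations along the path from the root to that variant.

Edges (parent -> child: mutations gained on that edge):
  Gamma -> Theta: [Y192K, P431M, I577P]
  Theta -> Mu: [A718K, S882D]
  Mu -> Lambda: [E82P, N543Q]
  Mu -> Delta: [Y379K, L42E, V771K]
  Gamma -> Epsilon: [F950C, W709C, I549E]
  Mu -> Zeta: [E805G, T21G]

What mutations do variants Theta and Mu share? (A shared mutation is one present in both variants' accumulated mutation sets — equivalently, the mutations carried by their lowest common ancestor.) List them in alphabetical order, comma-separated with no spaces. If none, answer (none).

Answer: I577P,P431M,Y192K

Derivation:
Accumulating mutations along path to Theta:
  At Gamma: gained [] -> total []
  At Theta: gained ['Y192K', 'P431M', 'I577P'] -> total ['I577P', 'P431M', 'Y192K']
Mutations(Theta) = ['I577P', 'P431M', 'Y192K']
Accumulating mutations along path to Mu:
  At Gamma: gained [] -> total []
  At Theta: gained ['Y192K', 'P431M', 'I577P'] -> total ['I577P', 'P431M', 'Y192K']
  At Mu: gained ['A718K', 'S882D'] -> total ['A718K', 'I577P', 'P431M', 'S882D', 'Y192K']
Mutations(Mu) = ['A718K', 'I577P', 'P431M', 'S882D', 'Y192K']
Intersection: ['I577P', 'P431M', 'Y192K'] ∩ ['A718K', 'I577P', 'P431M', 'S882D', 'Y192K'] = ['I577P', 'P431M', 'Y192K']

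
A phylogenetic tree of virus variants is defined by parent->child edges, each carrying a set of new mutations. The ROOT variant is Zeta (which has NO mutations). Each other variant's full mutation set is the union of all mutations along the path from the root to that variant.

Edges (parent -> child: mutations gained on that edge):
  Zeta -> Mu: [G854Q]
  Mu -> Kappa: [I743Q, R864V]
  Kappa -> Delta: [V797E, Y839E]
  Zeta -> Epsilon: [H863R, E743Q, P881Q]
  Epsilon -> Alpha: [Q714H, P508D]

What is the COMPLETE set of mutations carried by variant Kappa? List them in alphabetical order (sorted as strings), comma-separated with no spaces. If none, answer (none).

Answer: G854Q,I743Q,R864V

Derivation:
At Zeta: gained [] -> total []
At Mu: gained ['G854Q'] -> total ['G854Q']
At Kappa: gained ['I743Q', 'R864V'] -> total ['G854Q', 'I743Q', 'R864V']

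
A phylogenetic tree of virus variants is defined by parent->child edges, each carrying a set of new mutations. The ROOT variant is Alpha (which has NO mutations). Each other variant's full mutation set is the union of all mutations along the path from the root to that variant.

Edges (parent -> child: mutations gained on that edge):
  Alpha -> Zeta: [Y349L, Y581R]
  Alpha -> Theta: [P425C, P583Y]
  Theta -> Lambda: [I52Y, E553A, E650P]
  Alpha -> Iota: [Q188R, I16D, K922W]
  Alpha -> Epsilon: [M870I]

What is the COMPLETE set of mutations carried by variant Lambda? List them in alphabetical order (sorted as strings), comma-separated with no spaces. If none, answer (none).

Answer: E553A,E650P,I52Y,P425C,P583Y

Derivation:
At Alpha: gained [] -> total []
At Theta: gained ['P425C', 'P583Y'] -> total ['P425C', 'P583Y']
At Lambda: gained ['I52Y', 'E553A', 'E650P'] -> total ['E553A', 'E650P', 'I52Y', 'P425C', 'P583Y']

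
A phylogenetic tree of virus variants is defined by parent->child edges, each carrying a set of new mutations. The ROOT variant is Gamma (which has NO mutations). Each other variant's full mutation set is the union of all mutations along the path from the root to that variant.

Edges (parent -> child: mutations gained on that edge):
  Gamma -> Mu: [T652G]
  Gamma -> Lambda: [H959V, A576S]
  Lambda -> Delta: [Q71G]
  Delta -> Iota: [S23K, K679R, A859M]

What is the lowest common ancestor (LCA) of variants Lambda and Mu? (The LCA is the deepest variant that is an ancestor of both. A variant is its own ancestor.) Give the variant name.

Path from root to Lambda: Gamma -> Lambda
  ancestors of Lambda: {Gamma, Lambda}
Path from root to Mu: Gamma -> Mu
  ancestors of Mu: {Gamma, Mu}
Common ancestors: {Gamma}
Walk up from Mu: Mu (not in ancestors of Lambda), Gamma (in ancestors of Lambda)
Deepest common ancestor (LCA) = Gamma

Answer: Gamma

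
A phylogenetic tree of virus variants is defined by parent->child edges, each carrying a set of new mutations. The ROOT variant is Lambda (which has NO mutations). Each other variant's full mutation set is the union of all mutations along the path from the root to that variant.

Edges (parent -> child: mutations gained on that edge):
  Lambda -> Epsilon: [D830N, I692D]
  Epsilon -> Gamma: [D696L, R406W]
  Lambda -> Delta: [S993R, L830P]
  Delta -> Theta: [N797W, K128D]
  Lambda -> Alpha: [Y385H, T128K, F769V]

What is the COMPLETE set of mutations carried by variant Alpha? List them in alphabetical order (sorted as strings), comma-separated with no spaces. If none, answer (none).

At Lambda: gained [] -> total []
At Alpha: gained ['Y385H', 'T128K', 'F769V'] -> total ['F769V', 'T128K', 'Y385H']

Answer: F769V,T128K,Y385H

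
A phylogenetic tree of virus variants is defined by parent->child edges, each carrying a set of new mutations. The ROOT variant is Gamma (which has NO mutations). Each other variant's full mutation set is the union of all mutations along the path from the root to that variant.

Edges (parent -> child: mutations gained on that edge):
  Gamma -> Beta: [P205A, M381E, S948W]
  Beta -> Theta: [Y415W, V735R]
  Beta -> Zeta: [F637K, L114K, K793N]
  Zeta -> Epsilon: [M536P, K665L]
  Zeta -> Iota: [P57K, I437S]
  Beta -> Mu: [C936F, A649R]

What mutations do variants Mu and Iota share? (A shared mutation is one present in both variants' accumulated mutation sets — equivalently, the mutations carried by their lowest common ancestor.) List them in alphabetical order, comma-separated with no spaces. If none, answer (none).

Answer: M381E,P205A,S948W

Derivation:
Accumulating mutations along path to Mu:
  At Gamma: gained [] -> total []
  At Beta: gained ['P205A', 'M381E', 'S948W'] -> total ['M381E', 'P205A', 'S948W']
  At Mu: gained ['C936F', 'A649R'] -> total ['A649R', 'C936F', 'M381E', 'P205A', 'S948W']
Mutations(Mu) = ['A649R', 'C936F', 'M381E', 'P205A', 'S948W']
Accumulating mutations along path to Iota:
  At Gamma: gained [] -> total []
  At Beta: gained ['P205A', 'M381E', 'S948W'] -> total ['M381E', 'P205A', 'S948W']
  At Zeta: gained ['F637K', 'L114K', 'K793N'] -> total ['F637K', 'K793N', 'L114K', 'M381E', 'P205A', 'S948W']
  At Iota: gained ['P57K', 'I437S'] -> total ['F637K', 'I437S', 'K793N', 'L114K', 'M381E', 'P205A', 'P57K', 'S948W']
Mutations(Iota) = ['F637K', 'I437S', 'K793N', 'L114K', 'M381E', 'P205A', 'P57K', 'S948W']
Intersection: ['A649R', 'C936F', 'M381E', 'P205A', 'S948W'] ∩ ['F637K', 'I437S', 'K793N', 'L114K', 'M381E', 'P205A', 'P57K', 'S948W'] = ['M381E', 'P205A', 'S948W']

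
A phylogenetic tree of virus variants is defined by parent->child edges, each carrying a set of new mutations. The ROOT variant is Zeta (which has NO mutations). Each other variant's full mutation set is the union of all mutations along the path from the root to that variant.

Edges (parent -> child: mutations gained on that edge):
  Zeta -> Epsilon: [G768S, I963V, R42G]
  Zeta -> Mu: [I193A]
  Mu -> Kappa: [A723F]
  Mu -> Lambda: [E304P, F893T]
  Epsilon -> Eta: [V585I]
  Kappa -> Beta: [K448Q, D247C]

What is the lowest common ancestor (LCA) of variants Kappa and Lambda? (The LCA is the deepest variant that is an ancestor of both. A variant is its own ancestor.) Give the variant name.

Answer: Mu

Derivation:
Path from root to Kappa: Zeta -> Mu -> Kappa
  ancestors of Kappa: {Zeta, Mu, Kappa}
Path from root to Lambda: Zeta -> Mu -> Lambda
  ancestors of Lambda: {Zeta, Mu, Lambda}
Common ancestors: {Zeta, Mu}
Walk up from Lambda: Lambda (not in ancestors of Kappa), Mu (in ancestors of Kappa), Zeta (in ancestors of Kappa)
Deepest common ancestor (LCA) = Mu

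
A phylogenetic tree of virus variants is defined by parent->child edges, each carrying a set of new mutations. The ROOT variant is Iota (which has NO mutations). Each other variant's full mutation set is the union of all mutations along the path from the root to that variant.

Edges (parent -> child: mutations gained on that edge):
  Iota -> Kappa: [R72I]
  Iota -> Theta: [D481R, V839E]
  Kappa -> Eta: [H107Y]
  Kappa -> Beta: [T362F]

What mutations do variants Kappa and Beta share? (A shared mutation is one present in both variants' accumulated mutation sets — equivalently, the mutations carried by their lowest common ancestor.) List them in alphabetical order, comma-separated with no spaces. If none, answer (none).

Answer: R72I

Derivation:
Accumulating mutations along path to Kappa:
  At Iota: gained [] -> total []
  At Kappa: gained ['R72I'] -> total ['R72I']
Mutations(Kappa) = ['R72I']
Accumulating mutations along path to Beta:
  At Iota: gained [] -> total []
  At Kappa: gained ['R72I'] -> total ['R72I']
  At Beta: gained ['T362F'] -> total ['R72I', 'T362F']
Mutations(Beta) = ['R72I', 'T362F']
Intersection: ['R72I'] ∩ ['R72I', 'T362F'] = ['R72I']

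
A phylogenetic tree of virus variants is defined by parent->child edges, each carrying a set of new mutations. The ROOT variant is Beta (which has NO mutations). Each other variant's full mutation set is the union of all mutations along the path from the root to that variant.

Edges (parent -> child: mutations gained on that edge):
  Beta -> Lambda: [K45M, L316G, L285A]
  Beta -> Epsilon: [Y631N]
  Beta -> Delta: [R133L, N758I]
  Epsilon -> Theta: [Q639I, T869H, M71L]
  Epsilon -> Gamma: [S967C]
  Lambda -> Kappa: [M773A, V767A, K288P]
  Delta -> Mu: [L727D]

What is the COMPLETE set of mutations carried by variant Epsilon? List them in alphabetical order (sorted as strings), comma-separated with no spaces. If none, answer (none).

Answer: Y631N

Derivation:
At Beta: gained [] -> total []
At Epsilon: gained ['Y631N'] -> total ['Y631N']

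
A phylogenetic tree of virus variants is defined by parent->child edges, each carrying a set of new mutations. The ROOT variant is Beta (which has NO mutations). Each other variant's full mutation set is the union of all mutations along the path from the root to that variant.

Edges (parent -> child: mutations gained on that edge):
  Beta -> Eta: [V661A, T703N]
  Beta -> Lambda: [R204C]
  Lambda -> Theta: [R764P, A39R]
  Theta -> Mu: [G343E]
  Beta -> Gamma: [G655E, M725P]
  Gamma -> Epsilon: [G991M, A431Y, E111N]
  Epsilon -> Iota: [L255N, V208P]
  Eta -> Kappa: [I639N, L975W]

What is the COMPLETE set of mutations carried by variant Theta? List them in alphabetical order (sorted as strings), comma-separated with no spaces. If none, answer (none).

Answer: A39R,R204C,R764P

Derivation:
At Beta: gained [] -> total []
At Lambda: gained ['R204C'] -> total ['R204C']
At Theta: gained ['R764P', 'A39R'] -> total ['A39R', 'R204C', 'R764P']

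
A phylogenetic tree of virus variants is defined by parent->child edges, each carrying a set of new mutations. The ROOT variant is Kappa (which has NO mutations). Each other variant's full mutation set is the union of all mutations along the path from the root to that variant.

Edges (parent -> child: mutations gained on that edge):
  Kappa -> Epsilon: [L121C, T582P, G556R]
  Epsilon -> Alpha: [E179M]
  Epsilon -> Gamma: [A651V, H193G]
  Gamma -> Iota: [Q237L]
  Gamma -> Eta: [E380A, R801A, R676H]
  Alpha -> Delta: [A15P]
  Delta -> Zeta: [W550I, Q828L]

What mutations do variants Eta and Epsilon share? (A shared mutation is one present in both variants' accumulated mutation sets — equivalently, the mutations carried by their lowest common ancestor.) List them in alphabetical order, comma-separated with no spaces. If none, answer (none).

Accumulating mutations along path to Eta:
  At Kappa: gained [] -> total []
  At Epsilon: gained ['L121C', 'T582P', 'G556R'] -> total ['G556R', 'L121C', 'T582P']
  At Gamma: gained ['A651V', 'H193G'] -> total ['A651V', 'G556R', 'H193G', 'L121C', 'T582P']
  At Eta: gained ['E380A', 'R801A', 'R676H'] -> total ['A651V', 'E380A', 'G556R', 'H193G', 'L121C', 'R676H', 'R801A', 'T582P']
Mutations(Eta) = ['A651V', 'E380A', 'G556R', 'H193G', 'L121C', 'R676H', 'R801A', 'T582P']
Accumulating mutations along path to Epsilon:
  At Kappa: gained [] -> total []
  At Epsilon: gained ['L121C', 'T582P', 'G556R'] -> total ['G556R', 'L121C', 'T582P']
Mutations(Epsilon) = ['G556R', 'L121C', 'T582P']
Intersection: ['A651V', 'E380A', 'G556R', 'H193G', 'L121C', 'R676H', 'R801A', 'T582P'] ∩ ['G556R', 'L121C', 'T582P'] = ['G556R', 'L121C', 'T582P']

Answer: G556R,L121C,T582P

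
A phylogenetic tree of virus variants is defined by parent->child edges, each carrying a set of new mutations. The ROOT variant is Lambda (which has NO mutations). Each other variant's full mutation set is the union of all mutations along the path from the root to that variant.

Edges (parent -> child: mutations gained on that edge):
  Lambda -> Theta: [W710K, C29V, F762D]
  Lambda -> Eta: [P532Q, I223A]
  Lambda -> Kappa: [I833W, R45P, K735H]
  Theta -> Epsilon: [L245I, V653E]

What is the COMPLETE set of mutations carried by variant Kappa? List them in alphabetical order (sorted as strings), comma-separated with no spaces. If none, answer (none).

At Lambda: gained [] -> total []
At Kappa: gained ['I833W', 'R45P', 'K735H'] -> total ['I833W', 'K735H', 'R45P']

Answer: I833W,K735H,R45P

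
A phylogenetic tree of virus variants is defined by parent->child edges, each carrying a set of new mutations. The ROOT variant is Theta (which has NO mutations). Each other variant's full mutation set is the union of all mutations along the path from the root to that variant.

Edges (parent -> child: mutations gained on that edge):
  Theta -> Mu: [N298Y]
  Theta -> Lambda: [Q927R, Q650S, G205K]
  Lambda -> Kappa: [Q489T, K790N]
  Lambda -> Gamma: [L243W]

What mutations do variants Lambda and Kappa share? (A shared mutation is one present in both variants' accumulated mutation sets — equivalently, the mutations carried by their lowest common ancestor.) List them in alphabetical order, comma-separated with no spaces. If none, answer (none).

Answer: G205K,Q650S,Q927R

Derivation:
Accumulating mutations along path to Lambda:
  At Theta: gained [] -> total []
  At Lambda: gained ['Q927R', 'Q650S', 'G205K'] -> total ['G205K', 'Q650S', 'Q927R']
Mutations(Lambda) = ['G205K', 'Q650S', 'Q927R']
Accumulating mutations along path to Kappa:
  At Theta: gained [] -> total []
  At Lambda: gained ['Q927R', 'Q650S', 'G205K'] -> total ['G205K', 'Q650S', 'Q927R']
  At Kappa: gained ['Q489T', 'K790N'] -> total ['G205K', 'K790N', 'Q489T', 'Q650S', 'Q927R']
Mutations(Kappa) = ['G205K', 'K790N', 'Q489T', 'Q650S', 'Q927R']
Intersection: ['G205K', 'Q650S', 'Q927R'] ∩ ['G205K', 'K790N', 'Q489T', 'Q650S', 'Q927R'] = ['G205K', 'Q650S', 'Q927R']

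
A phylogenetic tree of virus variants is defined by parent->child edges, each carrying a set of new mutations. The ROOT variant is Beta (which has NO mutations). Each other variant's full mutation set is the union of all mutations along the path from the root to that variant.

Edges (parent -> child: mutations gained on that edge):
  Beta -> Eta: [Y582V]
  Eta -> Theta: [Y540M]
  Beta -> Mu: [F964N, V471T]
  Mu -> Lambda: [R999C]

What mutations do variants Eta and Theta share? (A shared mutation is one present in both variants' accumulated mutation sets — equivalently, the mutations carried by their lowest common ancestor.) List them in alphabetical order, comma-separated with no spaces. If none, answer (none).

Accumulating mutations along path to Eta:
  At Beta: gained [] -> total []
  At Eta: gained ['Y582V'] -> total ['Y582V']
Mutations(Eta) = ['Y582V']
Accumulating mutations along path to Theta:
  At Beta: gained [] -> total []
  At Eta: gained ['Y582V'] -> total ['Y582V']
  At Theta: gained ['Y540M'] -> total ['Y540M', 'Y582V']
Mutations(Theta) = ['Y540M', 'Y582V']
Intersection: ['Y582V'] ∩ ['Y540M', 'Y582V'] = ['Y582V']

Answer: Y582V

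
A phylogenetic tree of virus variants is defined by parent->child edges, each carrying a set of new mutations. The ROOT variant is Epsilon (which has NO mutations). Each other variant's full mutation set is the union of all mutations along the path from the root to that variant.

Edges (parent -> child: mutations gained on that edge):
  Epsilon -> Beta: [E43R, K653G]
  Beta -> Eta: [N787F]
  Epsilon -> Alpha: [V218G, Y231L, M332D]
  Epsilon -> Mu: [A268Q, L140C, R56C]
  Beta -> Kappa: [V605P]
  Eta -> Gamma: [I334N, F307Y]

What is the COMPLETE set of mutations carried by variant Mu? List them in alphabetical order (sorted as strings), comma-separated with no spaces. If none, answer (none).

At Epsilon: gained [] -> total []
At Mu: gained ['A268Q', 'L140C', 'R56C'] -> total ['A268Q', 'L140C', 'R56C']

Answer: A268Q,L140C,R56C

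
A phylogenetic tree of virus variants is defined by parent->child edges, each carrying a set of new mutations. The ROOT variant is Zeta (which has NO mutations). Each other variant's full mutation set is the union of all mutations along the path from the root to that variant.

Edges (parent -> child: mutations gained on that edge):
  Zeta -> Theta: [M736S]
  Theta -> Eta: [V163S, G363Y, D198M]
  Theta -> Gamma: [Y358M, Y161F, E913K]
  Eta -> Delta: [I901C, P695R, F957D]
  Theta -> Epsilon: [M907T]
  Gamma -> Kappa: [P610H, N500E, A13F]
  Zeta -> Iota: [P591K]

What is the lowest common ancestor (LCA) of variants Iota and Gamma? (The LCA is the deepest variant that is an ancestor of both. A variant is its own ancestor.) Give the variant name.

Answer: Zeta

Derivation:
Path from root to Iota: Zeta -> Iota
  ancestors of Iota: {Zeta, Iota}
Path from root to Gamma: Zeta -> Theta -> Gamma
  ancestors of Gamma: {Zeta, Theta, Gamma}
Common ancestors: {Zeta}
Walk up from Gamma: Gamma (not in ancestors of Iota), Theta (not in ancestors of Iota), Zeta (in ancestors of Iota)
Deepest common ancestor (LCA) = Zeta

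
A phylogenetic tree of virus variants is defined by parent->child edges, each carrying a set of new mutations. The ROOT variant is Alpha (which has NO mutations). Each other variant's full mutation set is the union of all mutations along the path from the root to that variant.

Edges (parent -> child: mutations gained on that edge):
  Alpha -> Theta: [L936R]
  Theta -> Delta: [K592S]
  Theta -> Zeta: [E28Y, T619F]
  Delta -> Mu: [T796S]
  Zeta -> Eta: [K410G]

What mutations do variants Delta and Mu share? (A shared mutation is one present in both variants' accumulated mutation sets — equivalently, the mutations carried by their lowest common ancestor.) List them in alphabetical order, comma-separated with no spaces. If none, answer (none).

Answer: K592S,L936R

Derivation:
Accumulating mutations along path to Delta:
  At Alpha: gained [] -> total []
  At Theta: gained ['L936R'] -> total ['L936R']
  At Delta: gained ['K592S'] -> total ['K592S', 'L936R']
Mutations(Delta) = ['K592S', 'L936R']
Accumulating mutations along path to Mu:
  At Alpha: gained [] -> total []
  At Theta: gained ['L936R'] -> total ['L936R']
  At Delta: gained ['K592S'] -> total ['K592S', 'L936R']
  At Mu: gained ['T796S'] -> total ['K592S', 'L936R', 'T796S']
Mutations(Mu) = ['K592S', 'L936R', 'T796S']
Intersection: ['K592S', 'L936R'] ∩ ['K592S', 'L936R', 'T796S'] = ['K592S', 'L936R']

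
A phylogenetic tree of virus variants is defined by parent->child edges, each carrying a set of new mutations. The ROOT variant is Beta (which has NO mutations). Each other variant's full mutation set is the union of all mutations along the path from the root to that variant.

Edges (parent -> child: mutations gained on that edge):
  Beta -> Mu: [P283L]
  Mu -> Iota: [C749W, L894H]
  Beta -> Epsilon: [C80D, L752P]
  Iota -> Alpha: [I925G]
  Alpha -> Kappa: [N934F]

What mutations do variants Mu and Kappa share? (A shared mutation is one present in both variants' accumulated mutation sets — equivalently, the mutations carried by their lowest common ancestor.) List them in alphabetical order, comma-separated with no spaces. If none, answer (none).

Answer: P283L

Derivation:
Accumulating mutations along path to Mu:
  At Beta: gained [] -> total []
  At Mu: gained ['P283L'] -> total ['P283L']
Mutations(Mu) = ['P283L']
Accumulating mutations along path to Kappa:
  At Beta: gained [] -> total []
  At Mu: gained ['P283L'] -> total ['P283L']
  At Iota: gained ['C749W', 'L894H'] -> total ['C749W', 'L894H', 'P283L']
  At Alpha: gained ['I925G'] -> total ['C749W', 'I925G', 'L894H', 'P283L']
  At Kappa: gained ['N934F'] -> total ['C749W', 'I925G', 'L894H', 'N934F', 'P283L']
Mutations(Kappa) = ['C749W', 'I925G', 'L894H', 'N934F', 'P283L']
Intersection: ['P283L'] ∩ ['C749W', 'I925G', 'L894H', 'N934F', 'P283L'] = ['P283L']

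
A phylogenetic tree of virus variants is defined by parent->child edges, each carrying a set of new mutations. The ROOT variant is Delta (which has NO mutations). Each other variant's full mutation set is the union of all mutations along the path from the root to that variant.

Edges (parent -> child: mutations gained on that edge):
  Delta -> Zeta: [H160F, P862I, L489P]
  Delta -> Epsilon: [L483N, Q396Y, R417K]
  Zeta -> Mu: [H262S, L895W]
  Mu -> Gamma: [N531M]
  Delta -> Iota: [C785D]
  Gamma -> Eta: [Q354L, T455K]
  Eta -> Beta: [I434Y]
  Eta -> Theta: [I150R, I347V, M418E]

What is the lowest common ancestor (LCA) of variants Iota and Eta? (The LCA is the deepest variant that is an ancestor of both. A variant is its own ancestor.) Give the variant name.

Path from root to Iota: Delta -> Iota
  ancestors of Iota: {Delta, Iota}
Path from root to Eta: Delta -> Zeta -> Mu -> Gamma -> Eta
  ancestors of Eta: {Delta, Zeta, Mu, Gamma, Eta}
Common ancestors: {Delta}
Walk up from Eta: Eta (not in ancestors of Iota), Gamma (not in ancestors of Iota), Mu (not in ancestors of Iota), Zeta (not in ancestors of Iota), Delta (in ancestors of Iota)
Deepest common ancestor (LCA) = Delta

Answer: Delta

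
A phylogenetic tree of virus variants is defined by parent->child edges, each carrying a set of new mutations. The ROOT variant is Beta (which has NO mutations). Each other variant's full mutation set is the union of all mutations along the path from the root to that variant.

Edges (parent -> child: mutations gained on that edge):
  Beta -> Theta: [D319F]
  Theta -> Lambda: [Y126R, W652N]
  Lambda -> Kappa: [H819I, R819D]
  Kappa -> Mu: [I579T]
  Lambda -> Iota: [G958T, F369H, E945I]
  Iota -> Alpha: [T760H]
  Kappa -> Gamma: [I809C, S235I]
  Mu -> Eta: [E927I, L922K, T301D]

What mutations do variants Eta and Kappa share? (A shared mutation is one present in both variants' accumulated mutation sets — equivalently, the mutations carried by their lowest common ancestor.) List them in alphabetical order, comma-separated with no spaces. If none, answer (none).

Accumulating mutations along path to Eta:
  At Beta: gained [] -> total []
  At Theta: gained ['D319F'] -> total ['D319F']
  At Lambda: gained ['Y126R', 'W652N'] -> total ['D319F', 'W652N', 'Y126R']
  At Kappa: gained ['H819I', 'R819D'] -> total ['D319F', 'H819I', 'R819D', 'W652N', 'Y126R']
  At Mu: gained ['I579T'] -> total ['D319F', 'H819I', 'I579T', 'R819D', 'W652N', 'Y126R']
  At Eta: gained ['E927I', 'L922K', 'T301D'] -> total ['D319F', 'E927I', 'H819I', 'I579T', 'L922K', 'R819D', 'T301D', 'W652N', 'Y126R']
Mutations(Eta) = ['D319F', 'E927I', 'H819I', 'I579T', 'L922K', 'R819D', 'T301D', 'W652N', 'Y126R']
Accumulating mutations along path to Kappa:
  At Beta: gained [] -> total []
  At Theta: gained ['D319F'] -> total ['D319F']
  At Lambda: gained ['Y126R', 'W652N'] -> total ['D319F', 'W652N', 'Y126R']
  At Kappa: gained ['H819I', 'R819D'] -> total ['D319F', 'H819I', 'R819D', 'W652N', 'Y126R']
Mutations(Kappa) = ['D319F', 'H819I', 'R819D', 'W652N', 'Y126R']
Intersection: ['D319F', 'E927I', 'H819I', 'I579T', 'L922K', 'R819D', 'T301D', 'W652N', 'Y126R'] ∩ ['D319F', 'H819I', 'R819D', 'W652N', 'Y126R'] = ['D319F', 'H819I', 'R819D', 'W652N', 'Y126R']

Answer: D319F,H819I,R819D,W652N,Y126R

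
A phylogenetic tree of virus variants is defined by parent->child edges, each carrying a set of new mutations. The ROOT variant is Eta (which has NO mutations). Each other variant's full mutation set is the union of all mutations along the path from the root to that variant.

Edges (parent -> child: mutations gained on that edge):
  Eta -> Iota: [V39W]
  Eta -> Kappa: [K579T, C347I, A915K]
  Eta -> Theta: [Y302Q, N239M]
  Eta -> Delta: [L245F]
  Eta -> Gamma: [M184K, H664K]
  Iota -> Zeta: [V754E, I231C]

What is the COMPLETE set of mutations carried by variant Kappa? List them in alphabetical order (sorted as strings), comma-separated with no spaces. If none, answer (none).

Answer: A915K,C347I,K579T

Derivation:
At Eta: gained [] -> total []
At Kappa: gained ['K579T', 'C347I', 'A915K'] -> total ['A915K', 'C347I', 'K579T']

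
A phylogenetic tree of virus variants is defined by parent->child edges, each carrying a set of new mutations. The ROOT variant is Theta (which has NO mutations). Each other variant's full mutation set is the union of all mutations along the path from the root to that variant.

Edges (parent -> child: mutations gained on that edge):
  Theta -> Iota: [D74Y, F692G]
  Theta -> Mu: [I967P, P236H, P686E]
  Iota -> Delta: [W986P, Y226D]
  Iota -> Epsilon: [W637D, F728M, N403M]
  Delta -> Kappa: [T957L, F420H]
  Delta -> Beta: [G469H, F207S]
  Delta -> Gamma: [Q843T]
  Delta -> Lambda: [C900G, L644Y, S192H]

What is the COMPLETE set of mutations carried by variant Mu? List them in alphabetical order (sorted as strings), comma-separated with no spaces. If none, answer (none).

Answer: I967P,P236H,P686E

Derivation:
At Theta: gained [] -> total []
At Mu: gained ['I967P', 'P236H', 'P686E'] -> total ['I967P', 'P236H', 'P686E']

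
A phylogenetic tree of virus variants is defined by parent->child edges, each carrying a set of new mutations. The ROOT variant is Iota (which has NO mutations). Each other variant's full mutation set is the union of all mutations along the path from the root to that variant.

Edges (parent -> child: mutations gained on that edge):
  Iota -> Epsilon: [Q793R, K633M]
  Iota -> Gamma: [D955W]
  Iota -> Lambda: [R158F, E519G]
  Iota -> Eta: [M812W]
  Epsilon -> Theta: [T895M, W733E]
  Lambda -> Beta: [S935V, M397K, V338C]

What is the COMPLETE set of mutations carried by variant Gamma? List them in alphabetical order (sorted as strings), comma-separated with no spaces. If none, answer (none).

At Iota: gained [] -> total []
At Gamma: gained ['D955W'] -> total ['D955W']

Answer: D955W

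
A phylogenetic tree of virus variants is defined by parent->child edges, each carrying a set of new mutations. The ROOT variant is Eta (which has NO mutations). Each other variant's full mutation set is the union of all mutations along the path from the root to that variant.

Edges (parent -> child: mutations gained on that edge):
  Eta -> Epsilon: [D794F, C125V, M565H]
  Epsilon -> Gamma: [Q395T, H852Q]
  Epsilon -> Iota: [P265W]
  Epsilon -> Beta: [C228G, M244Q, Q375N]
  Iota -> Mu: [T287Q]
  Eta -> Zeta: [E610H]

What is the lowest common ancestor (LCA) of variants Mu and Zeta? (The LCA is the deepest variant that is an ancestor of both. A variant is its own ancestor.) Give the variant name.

Answer: Eta

Derivation:
Path from root to Mu: Eta -> Epsilon -> Iota -> Mu
  ancestors of Mu: {Eta, Epsilon, Iota, Mu}
Path from root to Zeta: Eta -> Zeta
  ancestors of Zeta: {Eta, Zeta}
Common ancestors: {Eta}
Walk up from Zeta: Zeta (not in ancestors of Mu), Eta (in ancestors of Mu)
Deepest common ancestor (LCA) = Eta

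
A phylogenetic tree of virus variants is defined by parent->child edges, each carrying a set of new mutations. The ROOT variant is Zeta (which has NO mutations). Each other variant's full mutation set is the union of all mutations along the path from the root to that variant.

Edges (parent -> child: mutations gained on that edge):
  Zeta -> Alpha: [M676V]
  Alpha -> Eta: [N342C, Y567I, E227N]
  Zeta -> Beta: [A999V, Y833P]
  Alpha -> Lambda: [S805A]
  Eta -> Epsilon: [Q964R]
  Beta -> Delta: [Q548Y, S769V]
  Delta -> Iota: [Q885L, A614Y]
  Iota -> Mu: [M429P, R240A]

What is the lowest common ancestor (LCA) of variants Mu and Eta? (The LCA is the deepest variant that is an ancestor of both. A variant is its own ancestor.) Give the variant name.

Path from root to Mu: Zeta -> Beta -> Delta -> Iota -> Mu
  ancestors of Mu: {Zeta, Beta, Delta, Iota, Mu}
Path from root to Eta: Zeta -> Alpha -> Eta
  ancestors of Eta: {Zeta, Alpha, Eta}
Common ancestors: {Zeta}
Walk up from Eta: Eta (not in ancestors of Mu), Alpha (not in ancestors of Mu), Zeta (in ancestors of Mu)
Deepest common ancestor (LCA) = Zeta

Answer: Zeta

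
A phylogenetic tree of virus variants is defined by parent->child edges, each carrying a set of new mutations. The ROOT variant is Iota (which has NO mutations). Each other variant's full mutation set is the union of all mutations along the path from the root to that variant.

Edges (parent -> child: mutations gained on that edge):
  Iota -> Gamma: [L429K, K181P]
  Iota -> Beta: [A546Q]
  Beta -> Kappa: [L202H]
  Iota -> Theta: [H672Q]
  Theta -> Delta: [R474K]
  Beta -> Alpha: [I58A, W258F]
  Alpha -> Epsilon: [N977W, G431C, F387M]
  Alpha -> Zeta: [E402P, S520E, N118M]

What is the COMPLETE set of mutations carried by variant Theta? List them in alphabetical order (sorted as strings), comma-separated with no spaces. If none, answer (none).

Answer: H672Q

Derivation:
At Iota: gained [] -> total []
At Theta: gained ['H672Q'] -> total ['H672Q']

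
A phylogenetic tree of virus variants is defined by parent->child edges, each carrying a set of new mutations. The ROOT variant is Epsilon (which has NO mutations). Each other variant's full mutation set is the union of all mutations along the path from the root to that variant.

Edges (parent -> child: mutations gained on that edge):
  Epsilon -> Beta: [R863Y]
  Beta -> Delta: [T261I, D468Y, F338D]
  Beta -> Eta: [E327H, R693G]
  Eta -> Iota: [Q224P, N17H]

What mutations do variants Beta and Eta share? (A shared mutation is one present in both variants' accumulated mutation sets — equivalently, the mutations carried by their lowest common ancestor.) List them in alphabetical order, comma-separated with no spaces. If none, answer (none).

Answer: R863Y

Derivation:
Accumulating mutations along path to Beta:
  At Epsilon: gained [] -> total []
  At Beta: gained ['R863Y'] -> total ['R863Y']
Mutations(Beta) = ['R863Y']
Accumulating mutations along path to Eta:
  At Epsilon: gained [] -> total []
  At Beta: gained ['R863Y'] -> total ['R863Y']
  At Eta: gained ['E327H', 'R693G'] -> total ['E327H', 'R693G', 'R863Y']
Mutations(Eta) = ['E327H', 'R693G', 'R863Y']
Intersection: ['R863Y'] ∩ ['E327H', 'R693G', 'R863Y'] = ['R863Y']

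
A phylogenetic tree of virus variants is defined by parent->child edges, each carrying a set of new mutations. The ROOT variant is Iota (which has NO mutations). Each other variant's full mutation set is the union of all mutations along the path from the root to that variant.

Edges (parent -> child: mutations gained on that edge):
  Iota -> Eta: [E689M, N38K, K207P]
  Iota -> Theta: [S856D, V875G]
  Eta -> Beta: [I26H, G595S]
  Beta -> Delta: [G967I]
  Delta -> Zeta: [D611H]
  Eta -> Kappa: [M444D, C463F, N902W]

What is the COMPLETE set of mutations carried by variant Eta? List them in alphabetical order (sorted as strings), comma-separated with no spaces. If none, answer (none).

At Iota: gained [] -> total []
At Eta: gained ['E689M', 'N38K', 'K207P'] -> total ['E689M', 'K207P', 'N38K']

Answer: E689M,K207P,N38K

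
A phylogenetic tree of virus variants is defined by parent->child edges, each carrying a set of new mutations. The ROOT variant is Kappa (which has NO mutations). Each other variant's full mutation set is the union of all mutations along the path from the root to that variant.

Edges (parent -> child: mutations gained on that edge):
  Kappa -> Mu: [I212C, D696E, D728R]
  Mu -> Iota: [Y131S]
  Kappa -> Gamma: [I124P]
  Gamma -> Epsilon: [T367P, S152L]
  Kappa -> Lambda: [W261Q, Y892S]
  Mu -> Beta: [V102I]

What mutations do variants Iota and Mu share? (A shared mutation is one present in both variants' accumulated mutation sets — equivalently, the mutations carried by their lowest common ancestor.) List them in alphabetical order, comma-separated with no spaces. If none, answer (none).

Answer: D696E,D728R,I212C

Derivation:
Accumulating mutations along path to Iota:
  At Kappa: gained [] -> total []
  At Mu: gained ['I212C', 'D696E', 'D728R'] -> total ['D696E', 'D728R', 'I212C']
  At Iota: gained ['Y131S'] -> total ['D696E', 'D728R', 'I212C', 'Y131S']
Mutations(Iota) = ['D696E', 'D728R', 'I212C', 'Y131S']
Accumulating mutations along path to Mu:
  At Kappa: gained [] -> total []
  At Mu: gained ['I212C', 'D696E', 'D728R'] -> total ['D696E', 'D728R', 'I212C']
Mutations(Mu) = ['D696E', 'D728R', 'I212C']
Intersection: ['D696E', 'D728R', 'I212C', 'Y131S'] ∩ ['D696E', 'D728R', 'I212C'] = ['D696E', 'D728R', 'I212C']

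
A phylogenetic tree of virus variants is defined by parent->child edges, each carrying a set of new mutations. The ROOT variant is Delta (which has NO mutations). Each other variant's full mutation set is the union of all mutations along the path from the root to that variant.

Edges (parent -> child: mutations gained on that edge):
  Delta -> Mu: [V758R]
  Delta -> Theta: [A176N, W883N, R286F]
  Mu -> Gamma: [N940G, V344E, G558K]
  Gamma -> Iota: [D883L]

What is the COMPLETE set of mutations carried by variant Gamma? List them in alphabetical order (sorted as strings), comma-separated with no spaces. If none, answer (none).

Answer: G558K,N940G,V344E,V758R

Derivation:
At Delta: gained [] -> total []
At Mu: gained ['V758R'] -> total ['V758R']
At Gamma: gained ['N940G', 'V344E', 'G558K'] -> total ['G558K', 'N940G', 'V344E', 'V758R']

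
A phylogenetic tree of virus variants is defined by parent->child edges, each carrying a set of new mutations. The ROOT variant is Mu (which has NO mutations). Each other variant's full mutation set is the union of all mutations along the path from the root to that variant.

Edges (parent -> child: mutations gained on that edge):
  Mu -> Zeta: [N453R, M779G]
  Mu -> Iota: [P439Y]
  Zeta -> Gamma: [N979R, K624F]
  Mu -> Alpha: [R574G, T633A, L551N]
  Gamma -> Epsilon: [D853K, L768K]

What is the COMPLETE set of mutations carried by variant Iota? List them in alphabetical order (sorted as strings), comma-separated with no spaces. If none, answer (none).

Answer: P439Y

Derivation:
At Mu: gained [] -> total []
At Iota: gained ['P439Y'] -> total ['P439Y']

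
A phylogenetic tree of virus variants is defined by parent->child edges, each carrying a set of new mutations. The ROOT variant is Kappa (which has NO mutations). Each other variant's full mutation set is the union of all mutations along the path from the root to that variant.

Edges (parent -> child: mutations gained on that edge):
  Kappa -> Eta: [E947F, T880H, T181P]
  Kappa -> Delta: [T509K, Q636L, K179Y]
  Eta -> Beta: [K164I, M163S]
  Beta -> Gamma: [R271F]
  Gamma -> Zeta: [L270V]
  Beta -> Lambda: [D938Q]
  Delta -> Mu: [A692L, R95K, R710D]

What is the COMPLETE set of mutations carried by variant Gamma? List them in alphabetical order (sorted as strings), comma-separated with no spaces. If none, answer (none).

Answer: E947F,K164I,M163S,R271F,T181P,T880H

Derivation:
At Kappa: gained [] -> total []
At Eta: gained ['E947F', 'T880H', 'T181P'] -> total ['E947F', 'T181P', 'T880H']
At Beta: gained ['K164I', 'M163S'] -> total ['E947F', 'K164I', 'M163S', 'T181P', 'T880H']
At Gamma: gained ['R271F'] -> total ['E947F', 'K164I', 'M163S', 'R271F', 'T181P', 'T880H']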